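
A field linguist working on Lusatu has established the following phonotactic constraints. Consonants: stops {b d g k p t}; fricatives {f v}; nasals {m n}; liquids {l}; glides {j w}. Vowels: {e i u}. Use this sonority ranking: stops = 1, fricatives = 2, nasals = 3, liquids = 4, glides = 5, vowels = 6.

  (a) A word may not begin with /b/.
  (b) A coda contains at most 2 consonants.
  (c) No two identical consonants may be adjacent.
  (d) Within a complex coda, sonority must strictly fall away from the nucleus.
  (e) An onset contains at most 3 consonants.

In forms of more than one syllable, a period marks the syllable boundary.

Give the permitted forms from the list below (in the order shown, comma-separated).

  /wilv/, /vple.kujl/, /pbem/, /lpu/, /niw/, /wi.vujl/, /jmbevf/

/wilv/ — σ1 onset /w/, coda /lv/ (4→2 falls) ok → permitted
/vple.kujl/ — σ1 onset /vpl/ (3C), coda /∅/ ok; σ2 onset /k/, coda /jl/ (5→4 falls) ok → permitted
/pbem/ — σ1 onset /pb/ (2C), coda /m/ ok → permitted
/lpu/ — σ1 onset /lp/ (2C), coda /∅/ ok → permitted
/niw/ — σ1 onset /n/, coda /w/ ok → permitted
/wi.vujl/ — σ1 onset /w/, coda /∅/ ok; σ2 onset /v/, coda /jl/ (5→4 falls) ok → permitted
/jmbevf/ — violates constraint (d): syllable 1 coda /vf/: /v/ (fricative, 2) → /f/ (fricative, 2) does not fall → not permitted

/wilv/, /vple.kujl/, /pbem/, /lpu/, /niw/, /wi.vujl/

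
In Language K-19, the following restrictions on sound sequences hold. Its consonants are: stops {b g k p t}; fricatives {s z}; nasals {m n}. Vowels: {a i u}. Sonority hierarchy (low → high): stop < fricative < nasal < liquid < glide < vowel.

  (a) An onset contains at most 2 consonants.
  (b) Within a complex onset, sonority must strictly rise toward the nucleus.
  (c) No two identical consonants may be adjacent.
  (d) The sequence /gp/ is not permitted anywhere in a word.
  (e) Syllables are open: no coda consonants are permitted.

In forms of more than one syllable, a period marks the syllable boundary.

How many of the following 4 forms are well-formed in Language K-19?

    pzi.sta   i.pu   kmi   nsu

pzi.sta — violates constraint (b): syllable 2 onset /st/: /s/ (fricative, 2) → /t/ (stop, 1) does not rise → ill-formed
i.pu — σ1 onset /∅/, coda /∅/ ok; σ2 onset /p/, coda /∅/ ok → well-formed
kmi — σ1 onset /km/ (1→3 rises), coda /∅/ ok → well-formed
nsu — violates constraint (b): syllable 1 onset /ns/: /n/ (nasal, 3) → /s/ (fricative, 2) does not rise → ill-formed
Well-formed: i.pu, kmi → 2.

2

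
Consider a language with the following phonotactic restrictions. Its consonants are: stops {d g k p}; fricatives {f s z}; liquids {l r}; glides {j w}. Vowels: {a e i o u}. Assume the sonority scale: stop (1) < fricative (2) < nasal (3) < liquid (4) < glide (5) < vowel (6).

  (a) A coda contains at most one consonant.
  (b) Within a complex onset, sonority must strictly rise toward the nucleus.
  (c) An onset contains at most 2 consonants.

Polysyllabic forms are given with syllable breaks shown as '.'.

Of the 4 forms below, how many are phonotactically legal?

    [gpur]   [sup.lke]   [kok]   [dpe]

[gpur] — violates constraint (b): syllable 1 onset /gp/: /g/ (stop, 1) → /p/ (stop, 1) does not rise → phonotactically illegal
[sup.lke] — violates constraint (b): syllable 2 onset /lk/: /l/ (liquid, 4) → /k/ (stop, 1) does not rise → phonotactically illegal
[kok] — σ1 onset /k/, coda /k/ ok → phonotactically legal
[dpe] — violates constraint (b): syllable 1 onset /dp/: /d/ (stop, 1) → /p/ (stop, 1) does not rise → phonotactically illegal
Phonotactically legal: [kok] → 1.

1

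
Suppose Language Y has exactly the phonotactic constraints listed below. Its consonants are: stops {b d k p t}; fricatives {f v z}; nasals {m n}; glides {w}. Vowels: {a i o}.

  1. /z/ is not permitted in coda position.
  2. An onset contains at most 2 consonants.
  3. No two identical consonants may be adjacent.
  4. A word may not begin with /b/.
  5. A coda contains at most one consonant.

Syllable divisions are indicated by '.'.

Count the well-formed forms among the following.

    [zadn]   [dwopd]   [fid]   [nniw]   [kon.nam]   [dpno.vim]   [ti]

2

[zadn] — violates constraint 5: syllable 1 coda /dn/ has 2 consonants (> 1) → ill-formed
[dwopd] — violates constraint 5: syllable 1 coda /pd/ has 2 consonants (> 1) → ill-formed
[fid] — σ1 onset /f/, coda /d/ ok → well-formed
[nniw] — violates constraint 3: adjacent identical consonants /nn/ → ill-formed
[kon.nam] — violates constraint 3: adjacent identical consonants /nn/ → ill-formed
[dpno.vim] — violates constraint 2: syllable 1 onset /dpn/ has 3 consonants (> 2) → ill-formed
[ti] — σ1 onset /t/, coda /∅/ ok → well-formed
Well-formed: [fid], [ti] → 2.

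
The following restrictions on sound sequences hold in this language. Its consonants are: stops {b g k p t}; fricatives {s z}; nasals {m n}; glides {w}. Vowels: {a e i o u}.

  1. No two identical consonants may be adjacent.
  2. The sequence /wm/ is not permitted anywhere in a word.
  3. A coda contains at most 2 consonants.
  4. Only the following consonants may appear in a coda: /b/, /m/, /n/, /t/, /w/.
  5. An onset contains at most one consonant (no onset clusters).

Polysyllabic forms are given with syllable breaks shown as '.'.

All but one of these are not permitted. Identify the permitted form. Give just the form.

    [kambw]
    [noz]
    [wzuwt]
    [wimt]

[kambw] — violates constraint 3: syllable 1 coda /mbw/ has 3 consonants (> 2) → not permitted
[noz] — violates constraint 4: syllable 1 coda contains /z/, which is not a licensed coda consonant → not permitted
[wzuwt] — violates constraint 5: syllable 1 onset /wz/ has 2 consonants (> 1) → not permitted
[wimt] — σ1 onset /w/, coda /mt/ (2C) ok → permitted

[wimt]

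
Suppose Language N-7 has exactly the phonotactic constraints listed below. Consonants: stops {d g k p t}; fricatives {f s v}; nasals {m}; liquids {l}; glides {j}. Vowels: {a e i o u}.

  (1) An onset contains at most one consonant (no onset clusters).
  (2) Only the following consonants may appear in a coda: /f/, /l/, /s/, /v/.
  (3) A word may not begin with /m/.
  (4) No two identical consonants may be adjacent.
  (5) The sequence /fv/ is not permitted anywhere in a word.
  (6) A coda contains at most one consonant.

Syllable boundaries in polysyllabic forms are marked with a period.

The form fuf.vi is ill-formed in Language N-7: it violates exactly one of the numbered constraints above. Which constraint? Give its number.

5

fuf.vi: contains banned sequence /fv/.
This is a violation of constraint 5: "The sequence /fv/ is not permitted anywhere in a word."
The remaining constraints (1, 2, 3, 4, 6) are satisfied.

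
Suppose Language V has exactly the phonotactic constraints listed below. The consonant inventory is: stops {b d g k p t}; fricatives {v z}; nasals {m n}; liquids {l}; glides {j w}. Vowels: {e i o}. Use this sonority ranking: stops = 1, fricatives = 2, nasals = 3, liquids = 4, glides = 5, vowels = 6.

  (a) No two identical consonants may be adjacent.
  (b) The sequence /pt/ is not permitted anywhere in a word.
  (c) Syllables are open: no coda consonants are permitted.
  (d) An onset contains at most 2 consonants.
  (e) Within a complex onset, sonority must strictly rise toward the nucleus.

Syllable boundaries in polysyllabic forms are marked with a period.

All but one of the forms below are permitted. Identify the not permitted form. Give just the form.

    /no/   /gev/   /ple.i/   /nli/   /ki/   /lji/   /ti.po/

/gev/

/no/ — σ1 onset /n/, coda /∅/ ok → permitted
/gev/ — violates constraint (c): syllable 1 coda /v/ has 1 consonant (> 0) → not permitted
/ple.i/ — σ1 onset /pl/ (1→4 rises), coda /∅/ ok; σ2 onset /∅/, coda /∅/ ok → permitted
/nli/ — σ1 onset /nl/ (3→4 rises), coda /∅/ ok → permitted
/ki/ — σ1 onset /k/, coda /∅/ ok → permitted
/lji/ — σ1 onset /lj/ (4→5 rises), coda /∅/ ok → permitted
/ti.po/ — σ1 onset /t/, coda /∅/ ok; σ2 onset /p/, coda /∅/ ok → permitted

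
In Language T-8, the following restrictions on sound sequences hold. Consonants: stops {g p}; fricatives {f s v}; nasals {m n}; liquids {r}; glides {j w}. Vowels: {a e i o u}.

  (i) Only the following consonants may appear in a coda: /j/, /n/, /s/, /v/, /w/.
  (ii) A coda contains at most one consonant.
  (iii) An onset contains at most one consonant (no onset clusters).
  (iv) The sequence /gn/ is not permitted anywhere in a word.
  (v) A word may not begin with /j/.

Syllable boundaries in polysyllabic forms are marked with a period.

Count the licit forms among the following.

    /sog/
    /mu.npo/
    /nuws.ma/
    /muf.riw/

/sog/ — violates constraint (i): syllable 1 coda contains /g/, which is not a licensed coda consonant → illicit
/mu.npo/ — violates constraint (iii): syllable 2 onset /np/ has 2 consonants (> 1) → illicit
/nuws.ma/ — violates constraint (ii): syllable 1 coda /ws/ has 2 consonants (> 1) → illicit
/muf.riw/ — violates constraint (i): syllable 1 coda contains /f/, which is not a licensed coda consonant → illicit
No form is licit → 0.

0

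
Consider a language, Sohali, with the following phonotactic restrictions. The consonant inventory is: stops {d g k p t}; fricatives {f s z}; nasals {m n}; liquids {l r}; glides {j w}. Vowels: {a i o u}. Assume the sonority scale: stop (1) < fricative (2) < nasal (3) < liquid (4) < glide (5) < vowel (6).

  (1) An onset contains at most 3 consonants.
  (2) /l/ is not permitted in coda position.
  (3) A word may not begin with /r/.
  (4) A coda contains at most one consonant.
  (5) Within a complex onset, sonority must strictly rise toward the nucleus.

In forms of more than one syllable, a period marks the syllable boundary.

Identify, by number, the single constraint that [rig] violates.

3

[rig]: word begins with /r/.
This is a violation of constraint 3: "A word may not begin with /r/."
The remaining constraints (1, 2, 4, 5) are satisfied.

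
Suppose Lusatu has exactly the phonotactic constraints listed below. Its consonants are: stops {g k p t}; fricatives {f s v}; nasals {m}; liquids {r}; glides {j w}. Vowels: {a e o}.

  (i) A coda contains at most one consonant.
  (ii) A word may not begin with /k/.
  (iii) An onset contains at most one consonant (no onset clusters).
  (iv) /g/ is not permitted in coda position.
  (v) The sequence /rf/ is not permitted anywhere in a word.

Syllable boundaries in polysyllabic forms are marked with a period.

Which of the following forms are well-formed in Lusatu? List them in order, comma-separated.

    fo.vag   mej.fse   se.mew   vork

se.mew

fo.vag — violates constraint (iv): syllable 2 coda contains /g/ → ill-formed
mej.fse — violates constraint (iii): syllable 2 onset /fs/ has 2 consonants (> 1) → ill-formed
se.mew — σ1 onset /s/, coda /∅/ ok; σ2 onset /m/, coda /w/ ok → well-formed
vork — violates constraint (i): syllable 1 coda /rk/ has 2 consonants (> 1) → ill-formed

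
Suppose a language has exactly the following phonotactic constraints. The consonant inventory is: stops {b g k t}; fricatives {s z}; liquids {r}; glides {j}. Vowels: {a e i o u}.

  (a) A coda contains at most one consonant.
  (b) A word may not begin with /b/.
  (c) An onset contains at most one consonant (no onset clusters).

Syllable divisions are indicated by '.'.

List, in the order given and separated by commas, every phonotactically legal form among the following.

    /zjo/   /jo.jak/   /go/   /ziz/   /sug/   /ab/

/zjo/ — violates constraint (c): syllable 1 onset /zj/ has 2 consonants (> 1) → phonotactically illegal
/jo.jak/ — σ1 onset /j/, coda /∅/ ok; σ2 onset /j/, coda /k/ ok → phonotactically legal
/go/ — σ1 onset /g/, coda /∅/ ok → phonotactically legal
/ziz/ — σ1 onset /z/, coda /z/ ok → phonotactically legal
/sug/ — σ1 onset /s/, coda /g/ ok → phonotactically legal
/ab/ — σ1 onset /∅/, coda /b/ ok → phonotactically legal

/jo.jak/, /go/, /ziz/, /sug/, /ab/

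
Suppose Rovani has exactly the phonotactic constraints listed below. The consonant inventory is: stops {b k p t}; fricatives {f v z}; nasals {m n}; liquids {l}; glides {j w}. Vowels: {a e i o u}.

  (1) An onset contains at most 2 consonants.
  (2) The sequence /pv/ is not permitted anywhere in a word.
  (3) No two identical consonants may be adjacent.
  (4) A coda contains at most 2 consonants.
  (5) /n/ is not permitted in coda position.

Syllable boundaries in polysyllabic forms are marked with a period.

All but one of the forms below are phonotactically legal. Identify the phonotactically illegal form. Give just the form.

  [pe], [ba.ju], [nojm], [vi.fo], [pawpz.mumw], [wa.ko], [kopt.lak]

[pawpz.mumw]

[pe] — σ1 onset /p/, coda /∅/ ok → phonotactically legal
[ba.ju] — σ1 onset /b/, coda /∅/ ok; σ2 onset /j/, coda /∅/ ok → phonotactically legal
[nojm] — σ1 onset /n/, coda /jm/ (2C) ok → phonotactically legal
[vi.fo] — σ1 onset /v/, coda /∅/ ok; σ2 onset /f/, coda /∅/ ok → phonotactically legal
[pawpz.mumw] — violates constraint 4: syllable 1 coda /wpz/ has 3 consonants (> 2) → phonotactically illegal
[wa.ko] — σ1 onset /w/, coda /∅/ ok; σ2 onset /k/, coda /∅/ ok → phonotactically legal
[kopt.lak] — σ1 onset /k/, coda /pt/ (2C) ok; σ2 onset /l/, coda /k/ ok → phonotactically legal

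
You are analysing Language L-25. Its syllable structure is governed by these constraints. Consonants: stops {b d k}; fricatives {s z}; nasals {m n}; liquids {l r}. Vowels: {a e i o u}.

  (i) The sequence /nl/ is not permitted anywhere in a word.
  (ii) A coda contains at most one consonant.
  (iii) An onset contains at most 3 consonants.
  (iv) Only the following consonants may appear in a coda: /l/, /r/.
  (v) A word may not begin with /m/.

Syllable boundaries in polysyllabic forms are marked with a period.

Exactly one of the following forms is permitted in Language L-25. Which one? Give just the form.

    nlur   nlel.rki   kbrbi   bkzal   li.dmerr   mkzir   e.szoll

bkzal

nlur — violates constraint (i): contains banned sequence /nl/ → not permitted
nlel.rki — violates constraint (i): contains banned sequence /nl/ → not permitted
kbrbi — violates constraint (iii): syllable 1 onset /kbrb/ has 4 consonants (> 3) → not permitted
bkzal — σ1 onset /bkz/ (3C), coda /l/ ok → permitted
li.dmerr — violates constraint (ii): syllable 2 coda /rr/ has 2 consonants (> 1) → not permitted
mkzir — violates constraint (v): word begins with /m/ → not permitted
e.szoll — violates constraint (ii): syllable 2 coda /ll/ has 2 consonants (> 1) → not permitted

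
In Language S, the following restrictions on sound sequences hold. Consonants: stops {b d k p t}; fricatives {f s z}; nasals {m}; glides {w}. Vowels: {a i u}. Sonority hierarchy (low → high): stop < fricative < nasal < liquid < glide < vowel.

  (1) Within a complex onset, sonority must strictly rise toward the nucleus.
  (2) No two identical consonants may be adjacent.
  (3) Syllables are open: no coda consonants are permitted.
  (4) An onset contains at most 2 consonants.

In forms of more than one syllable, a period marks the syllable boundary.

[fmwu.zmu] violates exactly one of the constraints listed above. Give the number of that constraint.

[fmwu.zmu]: syllable 1 onset /fmw/ has 3 consonants (> 2).
This is a violation of constraint 4: "An onset contains at most 2 consonants."
The remaining constraints (1, 2, 3) are satisfied.

4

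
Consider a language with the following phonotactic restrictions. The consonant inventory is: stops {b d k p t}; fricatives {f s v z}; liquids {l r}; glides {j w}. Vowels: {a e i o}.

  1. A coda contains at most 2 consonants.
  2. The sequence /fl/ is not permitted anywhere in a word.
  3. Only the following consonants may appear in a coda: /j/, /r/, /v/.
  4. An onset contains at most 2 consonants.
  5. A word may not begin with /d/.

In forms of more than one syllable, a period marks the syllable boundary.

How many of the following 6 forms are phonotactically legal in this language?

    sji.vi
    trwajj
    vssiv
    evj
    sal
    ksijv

sji.vi — σ1 onset /sj/ (2C), coda /∅/ ok; σ2 onset /v/, coda /∅/ ok → phonotactically legal
trwajj — violates constraint 4: syllable 1 onset /trw/ has 3 consonants (> 2) → phonotactically illegal
vssiv — violates constraint 4: syllable 1 onset /vss/ has 3 consonants (> 2) → phonotactically illegal
evj — σ1 onset /∅/, coda /vj/ (2C) ok → phonotactically legal
sal — violates constraint 3: syllable 1 coda contains /l/, which is not a licensed coda consonant → phonotactically illegal
ksijv — σ1 onset /ks/ (2C), coda /jv/ (2C) ok → phonotactically legal
Phonotactically legal: sji.vi, evj, ksijv → 3.

3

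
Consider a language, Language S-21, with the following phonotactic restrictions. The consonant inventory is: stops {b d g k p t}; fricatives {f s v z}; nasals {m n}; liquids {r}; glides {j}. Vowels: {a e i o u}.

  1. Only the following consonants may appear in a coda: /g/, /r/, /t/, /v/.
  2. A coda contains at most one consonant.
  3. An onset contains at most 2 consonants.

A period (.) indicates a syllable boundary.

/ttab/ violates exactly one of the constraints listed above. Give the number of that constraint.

1

/ttab/: syllable 1 coda contains /b/, which is not a licensed coda consonant.
This is a violation of constraint 1: "Only the following consonants may appear in a coda: /g/, /r/, /t/, /v/."
The remaining constraints (2, 3) are satisfied.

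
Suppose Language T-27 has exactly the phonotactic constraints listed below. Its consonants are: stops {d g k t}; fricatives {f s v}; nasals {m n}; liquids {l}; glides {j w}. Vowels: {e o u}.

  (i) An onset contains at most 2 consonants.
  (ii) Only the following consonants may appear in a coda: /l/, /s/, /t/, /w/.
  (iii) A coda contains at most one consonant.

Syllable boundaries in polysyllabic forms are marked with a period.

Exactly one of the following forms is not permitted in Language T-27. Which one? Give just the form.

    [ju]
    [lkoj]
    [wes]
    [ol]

[ju] — σ1 onset /j/, coda /∅/ ok → permitted
[lkoj] — violates constraint (ii): syllable 1 coda contains /j/, which is not a licensed coda consonant → not permitted
[wes] — σ1 onset /w/, coda /s/ ok → permitted
[ol] — σ1 onset /∅/, coda /l/ ok → permitted

[lkoj]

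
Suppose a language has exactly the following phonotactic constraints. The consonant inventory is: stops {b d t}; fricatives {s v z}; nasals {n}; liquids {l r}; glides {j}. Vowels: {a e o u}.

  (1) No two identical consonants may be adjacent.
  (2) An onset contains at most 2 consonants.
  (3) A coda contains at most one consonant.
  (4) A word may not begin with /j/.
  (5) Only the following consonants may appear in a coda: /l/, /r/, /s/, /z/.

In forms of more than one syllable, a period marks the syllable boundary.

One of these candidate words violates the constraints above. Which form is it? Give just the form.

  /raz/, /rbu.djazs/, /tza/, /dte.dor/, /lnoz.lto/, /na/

/raz/ — σ1 onset /r/, coda /z/ ok → well-formed
/rbu.djazs/ — violates constraint 3: syllable 2 coda /zs/ has 2 consonants (> 1) → ill-formed
/tza/ — σ1 onset /tz/ (2C), coda /∅/ ok → well-formed
/dte.dor/ — σ1 onset /dt/ (2C), coda /∅/ ok; σ2 onset /d/, coda /r/ ok → well-formed
/lnoz.lto/ — σ1 onset /ln/ (2C), coda /z/ ok; σ2 onset /lt/ (2C), coda /∅/ ok → well-formed
/na/ — σ1 onset /n/, coda /∅/ ok → well-formed

/rbu.djazs/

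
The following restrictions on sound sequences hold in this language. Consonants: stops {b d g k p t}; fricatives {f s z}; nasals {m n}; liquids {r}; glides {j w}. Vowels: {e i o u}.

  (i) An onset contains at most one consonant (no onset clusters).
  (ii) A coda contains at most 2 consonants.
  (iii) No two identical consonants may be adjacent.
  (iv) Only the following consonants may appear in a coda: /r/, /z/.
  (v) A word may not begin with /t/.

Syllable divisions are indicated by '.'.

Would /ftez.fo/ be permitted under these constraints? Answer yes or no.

/ftez.fo/ — violates constraint (i): syllable 1 onset /ft/ has 2 consonants (> 1) → not permitted

no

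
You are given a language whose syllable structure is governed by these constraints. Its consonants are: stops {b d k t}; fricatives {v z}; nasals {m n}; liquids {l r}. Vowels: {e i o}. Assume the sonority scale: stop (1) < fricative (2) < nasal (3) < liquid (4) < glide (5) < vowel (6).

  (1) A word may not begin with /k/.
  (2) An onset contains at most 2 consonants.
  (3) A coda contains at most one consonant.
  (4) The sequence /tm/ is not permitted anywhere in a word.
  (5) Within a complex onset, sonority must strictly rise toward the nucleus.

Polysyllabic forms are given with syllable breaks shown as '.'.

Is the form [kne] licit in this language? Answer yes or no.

no

[kne] — violates constraint 1: word begins with /k/ → illicit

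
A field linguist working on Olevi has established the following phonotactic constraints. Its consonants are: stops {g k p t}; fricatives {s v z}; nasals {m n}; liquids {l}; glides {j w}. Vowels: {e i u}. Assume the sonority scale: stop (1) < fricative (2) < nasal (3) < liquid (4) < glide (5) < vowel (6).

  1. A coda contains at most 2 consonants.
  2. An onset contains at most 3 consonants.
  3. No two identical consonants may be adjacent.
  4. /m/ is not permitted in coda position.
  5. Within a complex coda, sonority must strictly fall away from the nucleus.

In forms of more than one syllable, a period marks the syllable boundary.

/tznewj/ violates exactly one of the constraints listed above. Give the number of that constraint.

/tznewj/: syllable 1 coda /wj/: /w/ (glide, 5) → /j/ (glide, 5) does not fall.
This is a violation of constraint 5: "Within a complex coda, sonority must strictly fall away from the nucleus."
The remaining constraints (1, 2, 3, 4) are satisfied.

5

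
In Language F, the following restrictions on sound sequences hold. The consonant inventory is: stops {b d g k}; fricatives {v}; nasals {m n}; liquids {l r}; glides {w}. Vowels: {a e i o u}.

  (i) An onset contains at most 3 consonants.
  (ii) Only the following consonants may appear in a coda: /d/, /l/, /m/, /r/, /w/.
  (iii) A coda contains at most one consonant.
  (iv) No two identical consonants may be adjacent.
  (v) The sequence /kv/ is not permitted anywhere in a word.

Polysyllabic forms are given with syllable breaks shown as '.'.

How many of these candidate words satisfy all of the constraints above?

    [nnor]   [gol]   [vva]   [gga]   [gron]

[nnor] — violates constraint (iv): adjacent identical consonants /nn/ → phonotactically illegal
[gol] — σ1 onset /g/, coda /l/ ok → phonotactically legal
[vva] — violates constraint (iv): adjacent identical consonants /vv/ → phonotactically illegal
[gga] — violates constraint (iv): adjacent identical consonants /gg/ → phonotactically illegal
[gron] — violates constraint (ii): syllable 1 coda contains /n/, which is not a licensed coda consonant → phonotactically illegal
Phonotactically legal: [gol] → 1.

1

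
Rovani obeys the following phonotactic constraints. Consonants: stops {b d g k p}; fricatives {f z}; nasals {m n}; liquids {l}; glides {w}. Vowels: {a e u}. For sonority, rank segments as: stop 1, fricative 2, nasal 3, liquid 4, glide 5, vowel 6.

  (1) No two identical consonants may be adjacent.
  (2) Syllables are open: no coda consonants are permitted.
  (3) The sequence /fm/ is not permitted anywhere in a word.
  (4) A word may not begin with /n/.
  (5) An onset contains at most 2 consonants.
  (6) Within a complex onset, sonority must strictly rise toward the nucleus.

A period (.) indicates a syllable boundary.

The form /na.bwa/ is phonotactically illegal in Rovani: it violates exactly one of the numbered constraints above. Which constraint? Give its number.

/na.bwa/: word begins with /n/.
This is a violation of constraint 4: "A word may not begin with /n/."
The remaining constraints (1, 2, 3, 5, 6) are satisfied.

4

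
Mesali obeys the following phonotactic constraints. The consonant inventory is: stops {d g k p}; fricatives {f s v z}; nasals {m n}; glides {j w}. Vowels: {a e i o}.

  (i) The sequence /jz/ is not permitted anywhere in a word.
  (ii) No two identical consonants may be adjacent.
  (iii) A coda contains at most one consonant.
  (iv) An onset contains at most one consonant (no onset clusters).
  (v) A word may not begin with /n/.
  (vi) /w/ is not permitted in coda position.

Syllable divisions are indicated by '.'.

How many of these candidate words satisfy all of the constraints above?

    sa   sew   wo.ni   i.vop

3

sa — σ1 onset /s/, coda /∅/ ok → well-formed
sew — violates constraint (vi): syllable 1 coda contains /w/ → ill-formed
wo.ni — σ1 onset /w/, coda /∅/ ok; σ2 onset /n/, coda /∅/ ok → well-formed
i.vop — σ1 onset /∅/, coda /∅/ ok; σ2 onset /v/, coda /p/ ok → well-formed
Well-formed: sa, wo.ni, i.vop → 3.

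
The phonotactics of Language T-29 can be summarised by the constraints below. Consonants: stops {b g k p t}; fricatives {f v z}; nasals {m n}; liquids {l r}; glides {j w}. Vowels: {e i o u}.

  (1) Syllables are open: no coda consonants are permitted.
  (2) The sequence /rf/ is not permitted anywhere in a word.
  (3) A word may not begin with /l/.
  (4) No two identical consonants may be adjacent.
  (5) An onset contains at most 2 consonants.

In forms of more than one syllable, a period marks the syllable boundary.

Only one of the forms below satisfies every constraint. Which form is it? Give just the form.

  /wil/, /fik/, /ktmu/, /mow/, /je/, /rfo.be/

/je/

/wil/ — violates constraint 1: syllable 1 coda /l/ has 1 consonant (> 0) → illicit
/fik/ — violates constraint 1: syllable 1 coda /k/ has 1 consonant (> 0) → illicit
/ktmu/ — violates constraint 5: syllable 1 onset /ktm/ has 3 consonants (> 2) → illicit
/mow/ — violates constraint 1: syllable 1 coda /w/ has 1 consonant (> 0) → illicit
/je/ — σ1 onset /j/, coda /∅/ ok → licit
/rfo.be/ — violates constraint 2: contains banned sequence /rf/ → illicit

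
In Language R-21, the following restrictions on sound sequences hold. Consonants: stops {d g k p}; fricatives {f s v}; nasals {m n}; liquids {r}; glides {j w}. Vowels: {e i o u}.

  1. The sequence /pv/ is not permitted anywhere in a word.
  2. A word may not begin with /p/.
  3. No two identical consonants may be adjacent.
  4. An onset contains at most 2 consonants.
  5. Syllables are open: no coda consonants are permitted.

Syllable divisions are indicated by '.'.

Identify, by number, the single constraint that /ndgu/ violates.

4

/ndgu/: syllable 1 onset /ndg/ has 3 consonants (> 2).
This is a violation of constraint 4: "An onset contains at most 2 consonants."
The remaining constraints (1, 2, 3, 5) are satisfied.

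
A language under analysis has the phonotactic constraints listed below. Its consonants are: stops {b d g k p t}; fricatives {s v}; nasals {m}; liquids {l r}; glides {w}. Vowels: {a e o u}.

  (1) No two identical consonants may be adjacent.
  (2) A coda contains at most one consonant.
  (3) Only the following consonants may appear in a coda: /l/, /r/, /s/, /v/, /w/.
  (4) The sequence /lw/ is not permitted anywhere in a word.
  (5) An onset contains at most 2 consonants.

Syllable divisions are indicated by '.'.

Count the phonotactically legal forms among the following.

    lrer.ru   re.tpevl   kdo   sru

lrer.ru — violates constraint 1: adjacent identical consonants /rr/ → phonotactically illegal
re.tpevl — violates constraint 2: syllable 2 coda /vl/ has 2 consonants (> 1) → phonotactically illegal
kdo — σ1 onset /kd/ (2C), coda /∅/ ok → phonotactically legal
sru — σ1 onset /sr/ (2C), coda /∅/ ok → phonotactically legal
Phonotactically legal: kdo, sru → 2.

2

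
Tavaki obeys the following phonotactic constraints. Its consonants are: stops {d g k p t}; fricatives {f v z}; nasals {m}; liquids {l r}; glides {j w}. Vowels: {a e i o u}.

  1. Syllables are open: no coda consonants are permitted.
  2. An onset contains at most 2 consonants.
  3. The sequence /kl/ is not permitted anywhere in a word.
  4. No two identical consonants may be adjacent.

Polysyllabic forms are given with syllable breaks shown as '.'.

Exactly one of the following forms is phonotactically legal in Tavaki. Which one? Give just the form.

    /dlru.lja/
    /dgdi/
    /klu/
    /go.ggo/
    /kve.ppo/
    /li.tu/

/dlru.lja/ — violates constraint 2: syllable 1 onset /dlr/ has 3 consonants (> 2) → phonotactically illegal
/dgdi/ — violates constraint 2: syllable 1 onset /dgd/ has 3 consonants (> 2) → phonotactically illegal
/klu/ — violates constraint 3: contains banned sequence /kl/ → phonotactically illegal
/go.ggo/ — violates constraint 4: adjacent identical consonants /gg/ → phonotactically illegal
/kve.ppo/ — violates constraint 4: adjacent identical consonants /pp/ → phonotactically illegal
/li.tu/ — σ1 onset /l/, coda /∅/ ok; σ2 onset /t/, coda /∅/ ok → phonotactically legal

/li.tu/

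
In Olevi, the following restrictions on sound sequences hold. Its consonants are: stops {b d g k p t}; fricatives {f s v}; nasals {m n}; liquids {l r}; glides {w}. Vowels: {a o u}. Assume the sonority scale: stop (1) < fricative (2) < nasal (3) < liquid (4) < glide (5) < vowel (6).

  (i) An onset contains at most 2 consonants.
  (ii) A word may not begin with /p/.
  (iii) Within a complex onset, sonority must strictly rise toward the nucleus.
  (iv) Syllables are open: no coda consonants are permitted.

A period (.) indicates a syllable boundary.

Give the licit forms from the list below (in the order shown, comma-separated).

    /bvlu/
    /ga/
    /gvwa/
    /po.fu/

/bvlu/ — violates constraint (i): syllable 1 onset /bvl/ has 3 consonants (> 2) → illicit
/ga/ — σ1 onset /g/, coda /∅/ ok → licit
/gvwa/ — violates constraint (i): syllable 1 onset /gvw/ has 3 consonants (> 2) → illicit
/po.fu/ — violates constraint (ii): word begins with /p/ → illicit

/ga/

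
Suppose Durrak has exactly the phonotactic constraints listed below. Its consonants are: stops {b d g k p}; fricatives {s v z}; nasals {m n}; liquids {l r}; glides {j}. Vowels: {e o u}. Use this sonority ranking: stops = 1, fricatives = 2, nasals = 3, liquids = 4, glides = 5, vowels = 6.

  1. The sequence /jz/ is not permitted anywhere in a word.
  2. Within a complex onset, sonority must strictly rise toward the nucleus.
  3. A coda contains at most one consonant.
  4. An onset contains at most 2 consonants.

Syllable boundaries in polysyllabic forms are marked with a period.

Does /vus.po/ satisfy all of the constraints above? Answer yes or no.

/vus.po/ — σ1 onset /v/, coda /s/ ok; σ2 onset /p/, coda /∅/ ok → licit

yes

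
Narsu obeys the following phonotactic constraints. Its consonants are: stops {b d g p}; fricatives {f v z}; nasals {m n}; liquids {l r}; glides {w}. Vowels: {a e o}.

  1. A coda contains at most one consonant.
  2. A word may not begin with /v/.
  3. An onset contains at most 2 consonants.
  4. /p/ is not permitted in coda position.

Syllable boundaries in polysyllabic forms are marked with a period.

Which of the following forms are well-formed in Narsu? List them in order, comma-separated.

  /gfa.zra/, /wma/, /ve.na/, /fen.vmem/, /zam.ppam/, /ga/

/gfa.zra/, /wma/, /fen.vmem/, /zam.ppam/, /ga/

/gfa.zra/ — σ1 onset /gf/ (2C), coda /∅/ ok; σ2 onset /zr/ (2C), coda /∅/ ok → well-formed
/wma/ — σ1 onset /wm/ (2C), coda /∅/ ok → well-formed
/ve.na/ — violates constraint 2: word begins with /v/ → ill-formed
/fen.vmem/ — σ1 onset /f/, coda /n/ ok; σ2 onset /vm/ (2C), coda /m/ ok → well-formed
/zam.ppam/ — σ1 onset /z/, coda /m/ ok; σ2 onset /pp/ (2C), coda /m/ ok → well-formed
/ga/ — σ1 onset /g/, coda /∅/ ok → well-formed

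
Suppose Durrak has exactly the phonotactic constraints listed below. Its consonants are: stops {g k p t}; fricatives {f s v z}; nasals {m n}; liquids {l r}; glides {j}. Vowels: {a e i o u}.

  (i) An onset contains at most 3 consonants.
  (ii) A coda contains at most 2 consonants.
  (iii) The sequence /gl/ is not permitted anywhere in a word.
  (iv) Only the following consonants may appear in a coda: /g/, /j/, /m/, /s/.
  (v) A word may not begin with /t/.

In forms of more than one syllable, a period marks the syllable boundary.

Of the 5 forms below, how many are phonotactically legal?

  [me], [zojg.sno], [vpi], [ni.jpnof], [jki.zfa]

[me] — σ1 onset /m/, coda /∅/ ok → phonotactically legal
[zojg.sno] — σ1 onset /z/, coda /jg/ (2C) ok; σ2 onset /sn/ (2C), coda /∅/ ok → phonotactically legal
[vpi] — σ1 onset /vp/ (2C), coda /∅/ ok → phonotactically legal
[ni.jpnof] — violates constraint (iv): syllable 2 coda contains /f/, which is not a licensed coda consonant → phonotactically illegal
[jki.zfa] — σ1 onset /jk/ (2C), coda /∅/ ok; σ2 onset /zf/ (2C), coda /∅/ ok → phonotactically legal
Phonotactically legal: [me], [zojg.sno], [vpi], [jki.zfa] → 4.

4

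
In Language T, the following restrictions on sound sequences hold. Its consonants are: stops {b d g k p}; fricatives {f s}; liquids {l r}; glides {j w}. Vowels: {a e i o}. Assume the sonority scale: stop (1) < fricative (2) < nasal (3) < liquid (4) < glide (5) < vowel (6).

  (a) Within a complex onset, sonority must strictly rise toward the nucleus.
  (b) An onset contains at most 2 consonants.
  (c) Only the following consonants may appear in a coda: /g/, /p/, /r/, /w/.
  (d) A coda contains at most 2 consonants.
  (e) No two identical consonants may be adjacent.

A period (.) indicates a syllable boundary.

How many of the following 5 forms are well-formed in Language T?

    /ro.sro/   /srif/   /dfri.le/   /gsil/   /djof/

1

/ro.sro/ — σ1 onset /r/, coda /∅/ ok; σ2 onset /sr/ (2→4 rises), coda /∅/ ok → well-formed
/srif/ — violates constraint (c): syllable 1 coda contains /f/, which is not a licensed coda consonant → ill-formed
/dfri.le/ — violates constraint (b): syllable 1 onset /dfr/ has 3 consonants (> 2) → ill-formed
/gsil/ — violates constraint (c): syllable 1 coda contains /l/, which is not a licensed coda consonant → ill-formed
/djof/ — violates constraint (c): syllable 1 coda contains /f/, which is not a licensed coda consonant → ill-formed
Well-formed: /ro.sro/ → 1.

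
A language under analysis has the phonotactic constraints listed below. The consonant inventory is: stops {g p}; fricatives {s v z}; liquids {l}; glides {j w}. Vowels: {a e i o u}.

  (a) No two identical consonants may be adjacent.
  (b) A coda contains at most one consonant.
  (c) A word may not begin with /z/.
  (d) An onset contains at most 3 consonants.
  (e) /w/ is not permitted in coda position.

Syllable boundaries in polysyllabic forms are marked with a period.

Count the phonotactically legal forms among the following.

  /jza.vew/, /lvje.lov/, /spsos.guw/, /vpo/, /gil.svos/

/jza.vew/ — violates constraint (e): syllable 2 coda contains /w/ → phonotactically illegal
/lvje.lov/ — σ1 onset /lvj/ (3C), coda /∅/ ok; σ2 onset /l/, coda /v/ ok → phonotactically legal
/spsos.guw/ — violates constraint (e): syllable 2 coda contains /w/ → phonotactically illegal
/vpo/ — σ1 onset /vp/ (2C), coda /∅/ ok → phonotactically legal
/gil.svos/ — σ1 onset /g/, coda /l/ ok; σ2 onset /sv/ (2C), coda /s/ ok → phonotactically legal
Phonotactically legal: /lvje.lov/, /vpo/, /gil.svos/ → 3.

3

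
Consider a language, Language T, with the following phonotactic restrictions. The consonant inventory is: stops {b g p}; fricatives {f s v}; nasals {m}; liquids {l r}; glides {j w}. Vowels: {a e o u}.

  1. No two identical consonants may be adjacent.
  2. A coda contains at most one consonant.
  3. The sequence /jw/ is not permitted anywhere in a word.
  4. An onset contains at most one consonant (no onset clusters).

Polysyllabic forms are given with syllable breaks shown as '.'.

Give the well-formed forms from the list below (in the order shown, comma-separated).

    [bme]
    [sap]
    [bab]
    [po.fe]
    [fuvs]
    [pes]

[bme] — violates constraint 4: syllable 1 onset /bm/ has 2 consonants (> 1) → ill-formed
[sap] — σ1 onset /s/, coda /p/ ok → well-formed
[bab] — σ1 onset /b/, coda /b/ ok → well-formed
[po.fe] — σ1 onset /p/, coda /∅/ ok; σ2 onset /f/, coda /∅/ ok → well-formed
[fuvs] — violates constraint 2: syllable 1 coda /vs/ has 2 consonants (> 1) → ill-formed
[pes] — σ1 onset /p/, coda /s/ ok → well-formed

[sap], [bab], [po.fe], [pes]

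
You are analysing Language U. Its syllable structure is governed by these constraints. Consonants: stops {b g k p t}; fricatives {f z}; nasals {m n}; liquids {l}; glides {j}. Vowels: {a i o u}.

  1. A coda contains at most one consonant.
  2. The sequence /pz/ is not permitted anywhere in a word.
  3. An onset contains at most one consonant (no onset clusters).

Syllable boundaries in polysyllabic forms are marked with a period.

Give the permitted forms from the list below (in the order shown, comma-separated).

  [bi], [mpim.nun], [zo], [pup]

[bi] — σ1 onset /b/, coda /∅/ ok → permitted
[mpim.nun] — violates constraint 3: syllable 1 onset /mp/ has 2 consonants (> 1) → not permitted
[zo] — σ1 onset /z/, coda /∅/ ok → permitted
[pup] — σ1 onset /p/, coda /p/ ok → permitted

[bi], [zo], [pup]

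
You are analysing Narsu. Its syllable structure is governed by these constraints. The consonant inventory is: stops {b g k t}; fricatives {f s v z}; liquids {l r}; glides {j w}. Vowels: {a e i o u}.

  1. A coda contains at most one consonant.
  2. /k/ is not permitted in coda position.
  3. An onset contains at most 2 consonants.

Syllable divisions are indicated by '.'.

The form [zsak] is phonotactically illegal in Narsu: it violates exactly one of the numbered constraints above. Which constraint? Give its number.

[zsak]: syllable 1 coda contains /k/.
This is a violation of constraint 2: "/k/ is not permitted in coda position."
The remaining constraints (1, 3) are satisfied.

2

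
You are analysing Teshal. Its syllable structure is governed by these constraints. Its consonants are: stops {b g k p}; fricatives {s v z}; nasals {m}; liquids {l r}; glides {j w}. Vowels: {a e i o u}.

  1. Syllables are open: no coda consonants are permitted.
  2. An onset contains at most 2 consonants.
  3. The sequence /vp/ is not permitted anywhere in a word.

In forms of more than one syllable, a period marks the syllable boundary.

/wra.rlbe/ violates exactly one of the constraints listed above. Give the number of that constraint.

2

/wra.rlbe/: syllable 2 onset /rlb/ has 3 consonants (> 2).
This is a violation of constraint 2: "An onset contains at most 2 consonants."
The remaining constraints (1, 3) are satisfied.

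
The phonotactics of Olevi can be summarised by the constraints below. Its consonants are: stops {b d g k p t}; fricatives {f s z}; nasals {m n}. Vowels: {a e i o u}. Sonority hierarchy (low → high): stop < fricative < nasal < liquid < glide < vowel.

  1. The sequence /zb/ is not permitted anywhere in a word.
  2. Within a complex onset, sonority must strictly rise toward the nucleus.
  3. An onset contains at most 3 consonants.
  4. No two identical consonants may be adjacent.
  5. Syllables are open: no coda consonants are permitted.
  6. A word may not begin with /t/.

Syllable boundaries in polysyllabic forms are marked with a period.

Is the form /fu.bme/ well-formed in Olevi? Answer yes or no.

/fu.bme/ — σ1 onset /f/, coda /∅/ ok; σ2 onset /bm/ (1→3 rises), coda /∅/ ok → well-formed

yes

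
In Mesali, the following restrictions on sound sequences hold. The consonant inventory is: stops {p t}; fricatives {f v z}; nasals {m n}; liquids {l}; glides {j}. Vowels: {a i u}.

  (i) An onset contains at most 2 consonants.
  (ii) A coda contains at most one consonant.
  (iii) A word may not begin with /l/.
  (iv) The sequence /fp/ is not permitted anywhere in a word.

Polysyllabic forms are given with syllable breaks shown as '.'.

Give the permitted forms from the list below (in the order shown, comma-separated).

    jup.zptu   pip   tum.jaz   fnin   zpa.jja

jup.zptu — violates constraint (i): syllable 2 onset /zpt/ has 3 consonants (> 2) → not permitted
pip — σ1 onset /p/, coda /p/ ok → permitted
tum.jaz — σ1 onset /t/, coda /m/ ok; σ2 onset /j/, coda /z/ ok → permitted
fnin — σ1 onset /fn/ (2C), coda /n/ ok → permitted
zpa.jja — σ1 onset /zp/ (2C), coda /∅/ ok; σ2 onset /jj/ (2C), coda /∅/ ok → permitted

pip, tum.jaz, fnin, zpa.jja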